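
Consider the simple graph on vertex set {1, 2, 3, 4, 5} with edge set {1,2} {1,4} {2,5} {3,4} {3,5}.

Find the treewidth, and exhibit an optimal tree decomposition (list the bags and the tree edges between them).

Treewidth 2.
Bags: B1 = {3, 4, 5}  B2 = {1, 4, 5}  B3 = {1, 2, 5}
Tree: B1–B2, B2–B3

The largest bag has 3 vertices, giving width 2; this decomposition certifies tw(G) ≤ 2. The edges 5–3–4–1–2–5 form a cycle, so G is not a tree and its treewidth is at least 2. The upper and lower bounds meet at 2, so that is the treewidth.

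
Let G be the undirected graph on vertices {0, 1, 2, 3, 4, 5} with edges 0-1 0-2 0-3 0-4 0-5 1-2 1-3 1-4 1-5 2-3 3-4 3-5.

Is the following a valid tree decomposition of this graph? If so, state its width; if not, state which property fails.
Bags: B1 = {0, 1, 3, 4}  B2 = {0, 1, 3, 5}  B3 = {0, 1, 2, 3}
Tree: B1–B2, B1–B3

Yes; width 3.

Vertex coverage: the bags together contain {0, 1, 2, 3, 4, 5}, the full vertex set. Edge coverage: each edge of G has both endpoints in at least one bag. Running intersection: for every vertex, the bags containing it form a connected subtree. All three properties hold, so this is a valid tree decomposition of width max|bag| − 1 = 3, and hence tw(G) ≤ 3.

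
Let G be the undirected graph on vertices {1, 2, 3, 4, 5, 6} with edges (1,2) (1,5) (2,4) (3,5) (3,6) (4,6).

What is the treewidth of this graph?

A width-2 tree decomposition is:
Bags: B1 = {1, 2, 4}  B2 = {1, 4, 6}  B3 = {1, 3, 6}  B4 = {1, 3, 5}
Tree: B1–B2, B2–B3, B3–B4
Every bag has size at most 3, so the width is 3 − 1 = 2 and tw(G) ≤ 2. For the lower bound, G contains the cycle 1–2–4–6–3–5–1, so G is not a forest; only forests have treewidth ≤ 1, hence tw(G) ≥ 2. The upper and lower bounds meet at 2, so that is the treewidth.

2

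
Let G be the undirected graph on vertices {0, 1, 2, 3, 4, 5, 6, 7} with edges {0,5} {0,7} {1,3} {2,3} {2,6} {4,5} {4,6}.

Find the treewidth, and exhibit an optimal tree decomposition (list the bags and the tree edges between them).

Treewidth 1.
One optimal decomposition is:
Bags: B1 = {0, 7}  B2 = {0, 5}  B3 = {4, 5}  B4 = {4, 6}  B5 = {2, 6}  B6 = {2, 3}  B7 = {1, 3}
Tree: B1–B2, B2–B3, B3–B4, B4–B5, B5–B6, B6–B7

Each bag holds 2 vertices, so the decomposition has width 1, which upper-bounds the treewidth. Since G has at least one edge (e.g. 7–0), it is not an edgeless graph, so tw(G) ≥ 1. The upper and lower bounds meet at 1, so that is the treewidth.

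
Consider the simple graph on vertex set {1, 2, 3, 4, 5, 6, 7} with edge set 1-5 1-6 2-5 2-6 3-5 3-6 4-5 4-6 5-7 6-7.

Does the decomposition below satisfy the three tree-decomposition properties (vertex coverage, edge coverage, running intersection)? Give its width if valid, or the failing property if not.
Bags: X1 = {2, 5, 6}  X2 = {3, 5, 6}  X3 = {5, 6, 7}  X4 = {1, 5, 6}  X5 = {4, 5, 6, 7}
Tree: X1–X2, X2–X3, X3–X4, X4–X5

A tree decomposition must satisfy three properties: every vertex lies in some bag; for every edge, both endpoints lie together in some bag; and for every vertex, the bags containing it form a connected subtree. Here bags containing vertex 7 are not connected in the tree, so the decomposition is invalid.

No — bags containing vertex 7 are not connected in the tree.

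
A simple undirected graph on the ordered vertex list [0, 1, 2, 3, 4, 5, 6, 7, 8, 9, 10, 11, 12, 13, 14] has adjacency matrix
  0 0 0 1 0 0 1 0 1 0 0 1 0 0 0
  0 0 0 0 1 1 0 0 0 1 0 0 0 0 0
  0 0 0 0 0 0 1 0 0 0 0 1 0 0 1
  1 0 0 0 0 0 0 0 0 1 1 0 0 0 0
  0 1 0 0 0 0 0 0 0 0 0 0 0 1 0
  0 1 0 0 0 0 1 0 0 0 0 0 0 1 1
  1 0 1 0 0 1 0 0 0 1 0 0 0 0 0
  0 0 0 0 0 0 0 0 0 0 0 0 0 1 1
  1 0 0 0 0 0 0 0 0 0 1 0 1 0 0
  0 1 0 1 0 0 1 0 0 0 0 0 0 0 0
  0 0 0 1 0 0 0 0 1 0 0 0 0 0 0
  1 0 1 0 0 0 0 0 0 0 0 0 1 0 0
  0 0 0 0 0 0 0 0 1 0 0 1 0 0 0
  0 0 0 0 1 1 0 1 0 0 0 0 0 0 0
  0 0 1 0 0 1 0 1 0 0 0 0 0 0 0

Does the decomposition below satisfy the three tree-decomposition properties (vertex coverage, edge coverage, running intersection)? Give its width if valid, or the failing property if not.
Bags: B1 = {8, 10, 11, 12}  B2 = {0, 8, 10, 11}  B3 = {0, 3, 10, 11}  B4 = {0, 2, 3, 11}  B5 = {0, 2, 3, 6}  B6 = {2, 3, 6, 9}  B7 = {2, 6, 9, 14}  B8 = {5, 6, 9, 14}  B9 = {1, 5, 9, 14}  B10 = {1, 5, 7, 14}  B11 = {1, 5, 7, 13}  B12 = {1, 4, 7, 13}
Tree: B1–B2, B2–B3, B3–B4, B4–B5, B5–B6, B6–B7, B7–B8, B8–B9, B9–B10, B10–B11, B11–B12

Checking the three conditions: (i) the bags cover all of {0, 1, 2, 3, 4, 5, 6, 7, 8, 9, 10, 11, 12, 13, 14}; (ii) for each edge, some bag contains both endpoints; (iii) the bags containing any fixed vertex form a subtree. All hold, so the decomposition is valid with width 4 − 1 = 3.

Yes; width 3.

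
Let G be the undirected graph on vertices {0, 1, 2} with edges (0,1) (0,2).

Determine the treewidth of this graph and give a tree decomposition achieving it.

Treewidth 1.
Bags: B1 = {0, 2}  B2 = {0, 1}
Tree: B1–B2

Every bag has size at most 2, so the width is 2 − 1 = 1 and tw(G) ≤ 1. Any graph with an edge has treewidth ≥ 1, and G has the edge 2–0. Hence tw(G) = 1 exactly.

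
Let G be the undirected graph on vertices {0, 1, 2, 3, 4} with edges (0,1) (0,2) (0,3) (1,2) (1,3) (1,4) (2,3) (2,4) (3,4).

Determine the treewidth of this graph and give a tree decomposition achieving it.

Each bag holds 4 vertices, so the decomposition has width 3, which upper-bounds the treewidth. For the lower bound, the 4 vertices {0, 1, 2, 3} are pairwise adjacent, and any tree decomposition puts a clique entirely inside one bag — forcing width ≥ 3. Hence tw(G) = 3 exactly.

Treewidth 3.
Bags: B1 = {0, 1, 2, 3}  B2 = {1, 2, 3, 4}
Tree: B1–B2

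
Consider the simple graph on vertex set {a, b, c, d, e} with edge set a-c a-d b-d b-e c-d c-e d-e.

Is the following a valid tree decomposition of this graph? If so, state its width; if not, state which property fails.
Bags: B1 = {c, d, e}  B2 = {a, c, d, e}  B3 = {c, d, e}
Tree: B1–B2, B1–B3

No — vertex b appears in no bag.

A tree decomposition must satisfy three properties: every vertex lies in some bag; for every edge, both endpoints lie together in some bag; and for every vertex, the bags containing it form a connected subtree. Here vertex b appears in no bag, so the decomposition is invalid.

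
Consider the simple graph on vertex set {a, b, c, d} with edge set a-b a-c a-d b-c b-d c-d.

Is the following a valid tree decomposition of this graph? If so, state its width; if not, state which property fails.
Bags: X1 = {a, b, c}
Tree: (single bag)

No — vertex d appears in no bag.

A tree decomposition must satisfy three properties: every vertex lies in some bag; for every edge, both endpoints lie together in some bag; and for every vertex, the bags containing it form a connected subtree. Here vertex d appears in no bag, so the decomposition is invalid.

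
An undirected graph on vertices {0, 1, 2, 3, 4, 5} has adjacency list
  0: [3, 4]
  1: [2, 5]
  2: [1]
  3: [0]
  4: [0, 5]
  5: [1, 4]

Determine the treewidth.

A width-1 tree decomposition is:
Bags: B1 = {1, 2}  B2 = {1, 5}  B3 = {4, 5}  B4 = {0, 4}  B5 = {0, 3}
Tree: B1–B2, B2–B3, B3–B4, B4–B5
Each bag holds 2 vertices, so the decomposition has width 1, which upper-bounds the treewidth. Any graph with an edge has treewidth ≥ 1, and G has the edge 2–1. Hence tw(G) = 1 exactly.

1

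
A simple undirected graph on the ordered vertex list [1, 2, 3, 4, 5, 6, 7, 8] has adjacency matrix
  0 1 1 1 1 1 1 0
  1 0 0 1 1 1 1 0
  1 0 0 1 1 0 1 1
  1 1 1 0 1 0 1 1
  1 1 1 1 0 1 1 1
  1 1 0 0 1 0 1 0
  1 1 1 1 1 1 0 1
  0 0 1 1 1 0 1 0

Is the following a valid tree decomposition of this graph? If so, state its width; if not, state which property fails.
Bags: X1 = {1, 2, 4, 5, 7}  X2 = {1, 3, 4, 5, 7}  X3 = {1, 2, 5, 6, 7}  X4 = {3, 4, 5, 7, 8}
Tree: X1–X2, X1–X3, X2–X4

Checking the three conditions: (i) the bags cover all of {1, 2, 3, 4, 5, 6, 7, 8}; (ii) for each edge, some bag contains both endpoints; (iii) the bags containing any fixed vertex form a subtree. All hold, so the decomposition is valid with width 5 − 1 = 4.

Yes; width 4.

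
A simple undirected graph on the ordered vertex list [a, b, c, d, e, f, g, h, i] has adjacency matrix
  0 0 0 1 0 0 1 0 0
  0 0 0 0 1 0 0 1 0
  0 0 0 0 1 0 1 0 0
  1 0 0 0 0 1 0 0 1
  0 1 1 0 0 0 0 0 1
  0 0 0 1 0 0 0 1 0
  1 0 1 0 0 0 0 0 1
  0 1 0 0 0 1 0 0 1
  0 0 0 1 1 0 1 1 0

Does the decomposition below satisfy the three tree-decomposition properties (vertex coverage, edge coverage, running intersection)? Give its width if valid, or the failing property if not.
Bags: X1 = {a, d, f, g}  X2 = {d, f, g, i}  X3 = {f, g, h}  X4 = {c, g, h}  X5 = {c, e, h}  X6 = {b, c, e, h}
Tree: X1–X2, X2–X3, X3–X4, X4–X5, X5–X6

A tree decomposition must satisfy three properties: every vertex lies in some bag; for every edge, both endpoints lie together in some bag; and for every vertex, the bags containing it form a connected subtree. Here edge (i,h) lies in no bag, so the decomposition is invalid.

No — edge (i,h) lies in no bag.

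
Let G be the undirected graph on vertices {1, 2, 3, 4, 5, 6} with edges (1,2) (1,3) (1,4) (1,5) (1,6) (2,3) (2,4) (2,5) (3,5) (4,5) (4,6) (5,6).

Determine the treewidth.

3

A width-3 tree decomposition is:
Bags: B1 = {1, 2, 4, 5}  B2 = {1, 2, 3, 5}  B3 = {1, 4, 5, 6}
Tree: B1–B2, B1–B3
The largest bag has 4 vertices, giving width 3; this decomposition certifies tw(G) ≤ 3. For the lower bound, the 4 vertices {1, 2, 3, 5} are pairwise adjacent, and any tree decomposition puts a clique entirely inside one bag — forcing width ≥ 3. Therefore the treewidth is 3.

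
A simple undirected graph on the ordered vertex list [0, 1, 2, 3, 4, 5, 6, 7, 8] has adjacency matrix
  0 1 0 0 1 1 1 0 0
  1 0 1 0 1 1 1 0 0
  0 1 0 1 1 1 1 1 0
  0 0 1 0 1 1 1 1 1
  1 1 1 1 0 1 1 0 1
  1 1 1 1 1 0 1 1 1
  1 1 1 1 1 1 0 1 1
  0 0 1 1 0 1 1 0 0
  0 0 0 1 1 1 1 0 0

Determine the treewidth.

A width-4 tree decomposition is:
Bags: B1 = {2, 3, 4, 5, 6}  B2 = {1, 2, 4, 5, 6}  B3 = {3, 4, 5, 6, 8}  B4 = {0, 1, 4, 5, 6}  B5 = {2, 3, 5, 6, 7}
Tree: B1–B2, B1–B3, B2–B4, B1–B5
Each bag holds 5 vertices, so the decomposition has width 4, which upper-bounds the treewidth. For the lower bound, the 5 vertices {3, 4, 5, 6, 8} are pairwise adjacent, and any tree decomposition puts a clique entirely inside one bag — forcing width ≥ 4. Hence tw(G) = 4 exactly.

4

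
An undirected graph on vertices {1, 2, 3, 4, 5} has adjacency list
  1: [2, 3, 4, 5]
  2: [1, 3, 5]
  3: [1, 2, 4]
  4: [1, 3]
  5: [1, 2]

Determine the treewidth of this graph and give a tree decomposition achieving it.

Treewidth 2.
One such decomposition:
Bags: B1 = {1, 2, 3}  B2 = {1, 2, 5}  B3 = {1, 3, 4}
Tree: B1–B2, B1–B3

The largest bag has 3 vertices, giving width 2; this decomposition certifies tw(G) ≤ 2. For the lower bound, the 3 vertices {1, 2, 3} are pairwise adjacent, and any tree decomposition puts a clique entirely inside one bag — forcing width ≥ 2. The upper and lower bounds meet at 2, so that is the treewidth.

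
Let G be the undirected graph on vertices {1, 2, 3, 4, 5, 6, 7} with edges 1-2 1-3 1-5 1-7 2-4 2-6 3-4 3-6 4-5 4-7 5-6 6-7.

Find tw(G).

A width-3 tree decomposition is:
Bags: B1 = {1, 4, 6, 7}  B2 = {1, 4, 5, 6}  B3 = {1, 3, 4, 6}  B4 = {1, 2, 4, 6}
Tree: B1–B2, B2–B3, B3–B4
Every bag has size at most 4, so the width is 4 − 1 = 3 and tw(G) ≤ 3. For the lower bound: the 4 vertex sets {1,7}, {4,5}, {6}, {3} are disjoint, each induces a connected subgraph, and every pair is joined by at least one edge of G. Contracting each set to a single vertex therefore yields K_{4} as a minor, and since treewidth is minor-monotone, tw(G) ≥ tw(K_{4}) = 3. Combining the bounds, tw(G) = 3.

3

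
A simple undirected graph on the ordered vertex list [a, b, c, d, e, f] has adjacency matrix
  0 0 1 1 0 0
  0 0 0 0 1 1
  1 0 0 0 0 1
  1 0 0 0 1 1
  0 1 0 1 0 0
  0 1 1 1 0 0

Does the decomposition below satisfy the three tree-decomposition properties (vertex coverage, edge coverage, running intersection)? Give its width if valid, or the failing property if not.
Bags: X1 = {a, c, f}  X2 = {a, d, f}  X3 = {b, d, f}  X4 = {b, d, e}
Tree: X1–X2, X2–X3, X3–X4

Every vertex of G appears in some bag (union = {a, b, c, d, e, f}); every edge is covered by a bag; and for each vertex v the set of bags containing v is connected in the bag tree. The decomposition is therefore valid. The largest bag has 3 vertices, so the width is 2.

Yes; width 2.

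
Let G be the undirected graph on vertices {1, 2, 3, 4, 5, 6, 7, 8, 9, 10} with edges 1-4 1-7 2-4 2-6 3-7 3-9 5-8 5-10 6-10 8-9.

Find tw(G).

A width-2 tree decomposition is:
Bags: B1 = {3, 7, 9}  B2 = {1, 7, 9}  B3 = {1, 4, 9}  B4 = {2, 4, 9}  B5 = {2, 6, 9}  B6 = {6, 9, 10}  B7 = {5, 9, 10}  B8 = {5, 8, 9}
Tree: B1–B2, B2–B3, B3–B4, B4–B5, B5–B6, B6–B7, B7–B8
Each bag holds 3 vertices, so the decomposition has width 2, which upper-bounds the treewidth. For the lower bound, G contains the cycle 9–3–7–1–4–2–6–10–5–8–9, so G is not a forest; only forests have treewidth ≤ 1, hence tw(G) ≥ 2. Therefore the treewidth is 2.

2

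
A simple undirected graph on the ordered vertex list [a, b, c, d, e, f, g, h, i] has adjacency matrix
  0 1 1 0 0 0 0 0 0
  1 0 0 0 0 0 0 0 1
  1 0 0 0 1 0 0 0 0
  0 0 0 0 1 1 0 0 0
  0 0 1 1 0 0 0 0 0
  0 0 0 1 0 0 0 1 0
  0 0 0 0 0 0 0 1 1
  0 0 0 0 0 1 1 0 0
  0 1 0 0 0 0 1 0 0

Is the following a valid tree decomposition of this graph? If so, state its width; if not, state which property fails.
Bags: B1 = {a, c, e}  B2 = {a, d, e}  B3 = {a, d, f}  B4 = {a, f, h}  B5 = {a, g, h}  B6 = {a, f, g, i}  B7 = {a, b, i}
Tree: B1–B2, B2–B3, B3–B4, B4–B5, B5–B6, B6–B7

No — bags containing vertex f are not connected in the tree.

A tree decomposition must satisfy three properties: every vertex lies in some bag; for every edge, both endpoints lie together in some bag; and for every vertex, the bags containing it form a connected subtree. Here bags containing vertex f are not connected in the tree, so the decomposition is invalid.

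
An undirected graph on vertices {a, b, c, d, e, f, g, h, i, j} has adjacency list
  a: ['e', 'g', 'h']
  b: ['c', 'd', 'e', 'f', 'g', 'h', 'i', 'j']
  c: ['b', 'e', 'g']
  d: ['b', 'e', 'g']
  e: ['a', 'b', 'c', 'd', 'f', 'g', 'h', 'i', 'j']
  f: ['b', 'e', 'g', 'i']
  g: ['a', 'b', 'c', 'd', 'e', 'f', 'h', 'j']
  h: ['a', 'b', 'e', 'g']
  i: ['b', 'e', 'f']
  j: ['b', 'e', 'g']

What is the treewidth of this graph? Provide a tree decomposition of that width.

Every bag has size at most 4, so the width is 4 − 1 = 3 and tw(G) ≤ 3. For the lower bound, the 4 vertices {a, e, g, h} are pairwise adjacent, and any tree decomposition puts a clique entirely inside one bag — forcing width ≥ 3. Combining the bounds, tw(G) = 3.

Treewidth 3.
Bags: B1 = {b, d, e, g}  B2 = {b, e, g, j}  B3 = {b, e, f, g}  B4 = {b, e, f, i}  B5 = {b, e, g, h}  B6 = {a, e, g, h}  B7 = {b, c, e, g}
Tree: B1–B2, B1–B3, B3–B4, B1–B5, B5–B6, B1–B7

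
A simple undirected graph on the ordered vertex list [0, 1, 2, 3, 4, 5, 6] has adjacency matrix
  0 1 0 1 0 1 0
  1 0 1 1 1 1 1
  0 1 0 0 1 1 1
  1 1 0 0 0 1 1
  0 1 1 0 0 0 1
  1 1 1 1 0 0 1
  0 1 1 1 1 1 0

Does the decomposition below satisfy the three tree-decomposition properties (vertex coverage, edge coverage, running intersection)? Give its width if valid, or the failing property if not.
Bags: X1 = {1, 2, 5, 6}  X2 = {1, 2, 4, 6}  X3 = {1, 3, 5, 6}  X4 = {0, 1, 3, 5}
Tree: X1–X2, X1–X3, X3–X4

Yes; width 3.

Vertex coverage: the bags together contain {0, 1, 2, 3, 4, 5, 6}, the full vertex set. Edge coverage: each edge of G has both endpoints in at least one bag. Running intersection: for every vertex, the bags containing it form a connected subtree. All three properties hold, so this is a valid tree decomposition of width max|bag| − 1 = 3, and hence tw(G) ≤ 3.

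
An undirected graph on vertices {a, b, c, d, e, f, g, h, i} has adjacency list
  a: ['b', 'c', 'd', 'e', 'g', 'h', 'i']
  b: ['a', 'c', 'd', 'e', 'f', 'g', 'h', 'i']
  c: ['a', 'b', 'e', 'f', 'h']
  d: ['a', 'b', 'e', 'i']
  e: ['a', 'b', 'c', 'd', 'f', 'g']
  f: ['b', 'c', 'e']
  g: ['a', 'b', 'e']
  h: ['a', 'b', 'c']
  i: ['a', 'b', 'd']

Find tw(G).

A width-3 tree decomposition is:
Bags: B1 = {a, b, d, e}  B2 = {a, b, e, g}  B3 = {a, b, d, i}  B4 = {a, b, c, e}  B5 = {b, c, e, f}  B6 = {a, b, c, h}
Tree: B1–B2, B1–B3, B2–B4, B4–B5, B4–B6
The largest bag has 4 vertices, giving width 3; this decomposition certifies tw(G) ≤ 3. Conversely, {a, b, d, e} is a clique of size 4, and the vertices of any clique must share a bag in every tree decomposition; so some bag has ≥ 4 vertices and tw(G) ≥ 3. Hence tw(G) = 3 exactly.

3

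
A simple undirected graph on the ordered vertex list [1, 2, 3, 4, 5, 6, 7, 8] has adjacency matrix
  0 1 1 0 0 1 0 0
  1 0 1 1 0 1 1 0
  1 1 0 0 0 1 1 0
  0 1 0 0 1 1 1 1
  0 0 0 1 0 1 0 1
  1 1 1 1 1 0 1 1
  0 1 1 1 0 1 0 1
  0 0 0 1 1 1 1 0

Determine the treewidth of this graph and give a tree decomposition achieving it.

Treewidth 3.
One such decomposition:
Bags: B1 = {4, 6, 7, 8}  B2 = {2, 4, 6, 7}  B3 = {2, 3, 6, 7}  B4 = {1, 2, 3, 6}  B5 = {4, 5, 6, 8}
Tree: B1–B2, B2–B3, B3–B4, B1–B5

Each bag holds 4 vertices, so the decomposition has width 3, which upper-bounds the treewidth. For the lower bound, the 4 vertices {4, 5, 6, 8} are pairwise adjacent, and any tree decomposition puts a clique entirely inside one bag — forcing width ≥ 3. Combining the bounds, tw(G) = 3.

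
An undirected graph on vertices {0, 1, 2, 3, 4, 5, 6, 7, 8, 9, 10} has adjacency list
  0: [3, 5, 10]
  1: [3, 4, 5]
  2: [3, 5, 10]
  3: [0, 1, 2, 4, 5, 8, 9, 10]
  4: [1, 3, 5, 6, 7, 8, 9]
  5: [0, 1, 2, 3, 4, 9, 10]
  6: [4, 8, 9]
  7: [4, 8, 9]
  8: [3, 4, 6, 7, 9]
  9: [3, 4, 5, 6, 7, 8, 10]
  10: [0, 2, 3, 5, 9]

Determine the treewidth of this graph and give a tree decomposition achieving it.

Each bag holds 4 vertices, so the decomposition has width 3, which upper-bounds the treewidth. Conversely, {3, 4, 8, 9} is a clique of size 4, and the vertices of any clique must share a bag in every tree decomposition; so some bag has ≥ 4 vertices and tw(G) ≥ 3. The upper and lower bounds meet at 3, so that is the treewidth.

Treewidth 3.
One optimal decomposition is:
Bags: B1 = {3, 4, 8, 9}  B2 = {3, 4, 5, 9}  B3 = {3, 5, 9, 10}  B4 = {2, 3, 5, 10}  B5 = {4, 6, 8, 9}  B6 = {1, 3, 4, 5}  B7 = {4, 7, 8, 9}  B8 = {0, 3, 5, 10}
Tree: B1–B2, B2–B3, B3–B4, B1–B5, B2–B6, B1–B7, B4–B8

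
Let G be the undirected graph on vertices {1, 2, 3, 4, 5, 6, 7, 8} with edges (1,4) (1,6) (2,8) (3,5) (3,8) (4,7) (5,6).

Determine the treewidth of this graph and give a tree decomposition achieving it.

Each bag holds 2 vertices, so the decomposition has width 1, which upper-bounds the treewidth. Since G has at least one edge (e.g. 7–4), it is not an edgeless graph, so tw(G) ≥ 1. The upper and lower bounds meet at 1, so that is the treewidth.

Treewidth 1.
One such decomposition:
Bags: B1 = {4, 7}  B2 = {1, 4}  B3 = {1, 6}  B4 = {5, 6}  B5 = {3, 5}  B6 = {3, 8}  B7 = {2, 8}
Tree: B1–B2, B2–B3, B3–B4, B4–B5, B5–B6, B6–B7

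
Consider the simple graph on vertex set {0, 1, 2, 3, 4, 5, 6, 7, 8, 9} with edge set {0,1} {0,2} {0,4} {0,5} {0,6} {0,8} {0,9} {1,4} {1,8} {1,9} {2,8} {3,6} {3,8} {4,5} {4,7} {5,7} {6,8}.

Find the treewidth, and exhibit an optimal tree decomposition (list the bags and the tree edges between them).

The largest bag has 3 vertices, giving width 2; this decomposition certifies tw(G) ≤ 2. On the other hand G contains the 3-clique {0, 1, 8}. A clique must lie in a single bag of any decomposition, so no decomposition can have width below 2. Combining the bounds, tw(G) = 2.

Treewidth 2.
One optimal decomposition is:
Bags: B1 = {0, 6, 8}  B2 = {0, 1, 8}  B3 = {0, 1, 4}  B4 = {3, 6, 8}  B5 = {0, 4, 5}  B6 = {0, 1, 9}  B7 = {0, 2, 8}  B8 = {4, 5, 7}
Tree: B1–B2, B2–B3, B1–B4, B3–B5, B3–B6, B1–B7, B5–B8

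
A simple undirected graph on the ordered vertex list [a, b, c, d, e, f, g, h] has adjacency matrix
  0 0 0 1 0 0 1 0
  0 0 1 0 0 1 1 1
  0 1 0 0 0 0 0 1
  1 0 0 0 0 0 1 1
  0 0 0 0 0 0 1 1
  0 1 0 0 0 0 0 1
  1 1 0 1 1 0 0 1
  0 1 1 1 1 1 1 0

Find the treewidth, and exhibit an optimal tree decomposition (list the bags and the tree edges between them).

Treewidth 2.
Bags: B1 = {e, g, h}  B2 = {d, g, h}  B3 = {b, g, h}  B4 = {b, f, h}  B5 = {a, d, g}  B6 = {b, c, h}
Tree: B1–B2, B1–B3, B3–B4, B2–B5, B3–B6

Every bag has size at most 3, so the width is 3 − 1 = 2 and tw(G) ≤ 2. For the lower bound, the 3 vertices {d, g, h} are pairwise adjacent, and any tree decomposition puts a clique entirely inside one bag — forcing width ≥ 2. Therefore the treewidth is 2.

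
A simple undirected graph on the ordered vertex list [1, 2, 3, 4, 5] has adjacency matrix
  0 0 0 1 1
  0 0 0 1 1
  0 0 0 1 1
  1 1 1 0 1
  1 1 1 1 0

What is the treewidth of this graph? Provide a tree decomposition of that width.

Treewidth 2.
One optimal decomposition is:
Bags: B1 = {2, 4, 5}  B2 = {3, 4, 5}  B3 = {1, 4, 5}
Tree: B1–B2, B1–B3

Each bag holds 3 vertices, so the decomposition has width 2, which upper-bounds the treewidth. Conversely, {1, 4, 5} is a clique of size 3, and the vertices of any clique must share a bag in every tree decomposition; so some bag has ≥ 3 vertices and tw(G) ≥ 2. Hence tw(G) = 2 exactly.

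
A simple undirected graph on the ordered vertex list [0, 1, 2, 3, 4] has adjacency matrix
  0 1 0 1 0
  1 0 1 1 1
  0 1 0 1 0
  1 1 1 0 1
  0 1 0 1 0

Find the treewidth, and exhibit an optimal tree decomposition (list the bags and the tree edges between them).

Every bag has size at most 3, so the width is 3 − 1 = 2 and tw(G) ≤ 2. On the other hand G contains the 3-clique {0, 1, 3}. A clique must lie in a single bag of any decomposition, so no decomposition can have width below 2. Combining the bounds, tw(G) = 2.

Treewidth 2.
One optimal decomposition is:
Bags: B1 = {1, 3, 4}  B2 = {0, 1, 3}  B3 = {1, 2, 3}
Tree: B1–B2, B2–B3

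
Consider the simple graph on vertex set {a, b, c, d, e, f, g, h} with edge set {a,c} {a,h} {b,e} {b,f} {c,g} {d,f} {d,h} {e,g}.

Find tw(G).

2

A width-2 tree decomposition is:
Bags: B1 = {c, e, g}  B2 = {a, c, e}  B3 = {a, e, h}  B4 = {d, e, h}  B5 = {d, e, f}  B6 = {b, e, f}
Tree: B1–B2, B2–B3, B3–B4, B4–B5, B5–B6
The largest bag has 3 vertices, giving width 2; this decomposition certifies tw(G) ≤ 2. For the lower bound, G contains the cycle e–g–c–a–h–d–f–b–e, so G is not a forest; only forests have treewidth ≤ 1, hence tw(G) ≥ 2. The upper and lower bounds meet at 2, so that is the treewidth.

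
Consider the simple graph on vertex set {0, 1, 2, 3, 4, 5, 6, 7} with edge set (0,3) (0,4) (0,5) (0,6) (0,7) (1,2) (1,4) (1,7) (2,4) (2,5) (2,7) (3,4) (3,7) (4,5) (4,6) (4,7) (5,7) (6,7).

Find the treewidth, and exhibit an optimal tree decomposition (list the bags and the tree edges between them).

Each bag holds 4 vertices, so the decomposition has width 3, which upper-bounds the treewidth. For the lower bound, the 4 vertices {0, 3, 4, 7} are pairwise adjacent, and any tree decomposition puts a clique entirely inside one bag — forcing width ≥ 3. Combining the bounds, tw(G) = 3.

Treewidth 3.
One optimal decomposition is:
Bags: B1 = {2, 4, 5, 7}  B2 = {1, 2, 4, 7}  B3 = {0, 4, 5, 7}  B4 = {0, 3, 4, 7}  B5 = {0, 4, 6, 7}
Tree: B1–B2, B1–B3, B3–B4, B4–B5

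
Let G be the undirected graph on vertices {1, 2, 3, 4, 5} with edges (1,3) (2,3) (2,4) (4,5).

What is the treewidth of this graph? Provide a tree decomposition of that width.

Treewidth 1.
Bags: B1 = {4, 5}  B2 = {2, 4}  B3 = {2, 3}  B4 = {1, 3}
Tree: B1–B2, B2–B3, B3–B4

The largest bag has 2 vertices, giving width 1; this decomposition certifies tw(G) ≤ 1. G has an edge, so its treewidth is at least 1. Therefore the treewidth is 1.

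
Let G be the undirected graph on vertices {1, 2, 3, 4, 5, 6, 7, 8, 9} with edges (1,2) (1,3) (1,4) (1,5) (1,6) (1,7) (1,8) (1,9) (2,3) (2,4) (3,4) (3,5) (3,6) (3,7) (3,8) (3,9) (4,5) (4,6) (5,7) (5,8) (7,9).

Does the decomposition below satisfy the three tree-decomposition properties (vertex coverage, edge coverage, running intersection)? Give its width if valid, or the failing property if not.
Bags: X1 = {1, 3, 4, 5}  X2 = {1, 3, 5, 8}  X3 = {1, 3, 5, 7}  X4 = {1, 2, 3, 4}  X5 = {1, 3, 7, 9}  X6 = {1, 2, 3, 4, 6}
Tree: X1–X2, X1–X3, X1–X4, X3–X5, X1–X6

A tree decomposition must satisfy three properties: every vertex lies in some bag; for every edge, both endpoints lie together in some bag; and for every vertex, the bags containing it form a connected subtree. Here bags containing vertex 2 are not connected in the tree, so the decomposition is invalid.

No — bags containing vertex 2 are not connected in the tree.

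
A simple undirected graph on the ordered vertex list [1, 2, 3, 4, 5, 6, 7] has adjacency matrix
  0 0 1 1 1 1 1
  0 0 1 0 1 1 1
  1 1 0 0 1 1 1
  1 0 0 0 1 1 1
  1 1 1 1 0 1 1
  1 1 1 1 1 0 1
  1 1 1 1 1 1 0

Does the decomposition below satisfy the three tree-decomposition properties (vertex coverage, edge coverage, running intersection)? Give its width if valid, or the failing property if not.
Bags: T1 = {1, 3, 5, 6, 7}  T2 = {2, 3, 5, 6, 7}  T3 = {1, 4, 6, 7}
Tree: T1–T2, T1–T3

No — edge (5,4) lies in no bag.

A tree decomposition must satisfy three properties: every vertex lies in some bag; for every edge, both endpoints lie together in some bag; and for every vertex, the bags containing it form a connected subtree. Here edge (5,4) lies in no bag, so the decomposition is invalid.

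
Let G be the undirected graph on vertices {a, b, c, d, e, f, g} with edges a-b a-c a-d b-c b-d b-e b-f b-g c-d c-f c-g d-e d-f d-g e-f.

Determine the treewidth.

3

A width-3 tree decomposition is:
Bags: B1 = {b, c, d, f}  B2 = {b, c, d, g}  B3 = {a, b, c, d}  B4 = {b, d, e, f}
Tree: B1–B2, B1–B3, B1–B4
Each bag holds 4 vertices, so the decomposition has width 3, which upper-bounds the treewidth. Conversely, {b, d, e, f} is a clique of size 4, and the vertices of any clique must share a bag in every tree decomposition; so some bag has ≥ 4 vertices and tw(G) ≥ 3. Combining the bounds, tw(G) = 3.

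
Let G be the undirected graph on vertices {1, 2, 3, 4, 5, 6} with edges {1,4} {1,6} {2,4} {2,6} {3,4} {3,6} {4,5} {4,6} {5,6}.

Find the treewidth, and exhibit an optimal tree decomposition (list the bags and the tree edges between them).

Treewidth 2.
One such decomposition:
Bags: B1 = {2, 4, 6}  B2 = {3, 4, 6}  B3 = {4, 5, 6}  B4 = {1, 4, 6}
Tree: B1–B2, B2–B3, B3–B4

Each bag holds 3 vertices, so the decomposition has width 2, which upper-bounds the treewidth. For the lower bound, the 3 vertices {1, 4, 6} are pairwise adjacent, and any tree decomposition puts a clique entirely inside one bag — forcing width ≥ 2. Hence tw(G) = 2 exactly.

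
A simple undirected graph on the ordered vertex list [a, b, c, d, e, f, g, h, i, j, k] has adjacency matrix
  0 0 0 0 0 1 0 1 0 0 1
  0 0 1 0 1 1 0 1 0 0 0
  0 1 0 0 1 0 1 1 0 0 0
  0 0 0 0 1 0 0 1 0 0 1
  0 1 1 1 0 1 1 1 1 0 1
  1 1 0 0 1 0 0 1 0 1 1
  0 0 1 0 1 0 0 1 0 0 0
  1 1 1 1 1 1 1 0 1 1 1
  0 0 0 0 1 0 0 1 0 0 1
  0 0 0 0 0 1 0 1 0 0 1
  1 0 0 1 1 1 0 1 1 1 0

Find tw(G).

3

A width-3 tree decomposition is:
Bags: B1 = {e, h, i, k}  B2 = {e, f, h, k}  B3 = {d, e, h, k}  B4 = {f, h, j, k}  B5 = {b, e, f, h}  B6 = {b, c, e, h}  B7 = {a, f, h, k}  B8 = {c, e, g, h}
Tree: B1–B2, B2–B3, B2–B4, B2–B5, B5–B6, B4–B7, B6–B8
Each bag holds 4 vertices, so the decomposition has width 3, which upper-bounds the treewidth. For the lower bound, the 4 vertices {f, h, j, k} are pairwise adjacent, and any tree decomposition puts a clique entirely inside one bag — forcing width ≥ 3. The upper and lower bounds meet at 3, so that is the treewidth.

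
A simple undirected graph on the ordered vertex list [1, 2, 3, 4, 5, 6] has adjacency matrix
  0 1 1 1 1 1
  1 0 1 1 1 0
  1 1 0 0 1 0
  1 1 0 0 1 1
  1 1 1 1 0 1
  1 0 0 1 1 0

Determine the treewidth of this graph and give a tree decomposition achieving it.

Treewidth 3.
Bags: B1 = {1, 2, 4, 5}  B2 = {1, 4, 5, 6}  B3 = {1, 2, 3, 5}
Tree: B1–B2, B1–B3

Each bag holds 4 vertices, so the decomposition has width 3, which upper-bounds the treewidth. On the other hand G contains the 4-clique {1, 2, 3, 5}. A clique must lie in a single bag of any decomposition, so no decomposition can have width below 3. The upper and lower bounds meet at 3, so that is the treewidth.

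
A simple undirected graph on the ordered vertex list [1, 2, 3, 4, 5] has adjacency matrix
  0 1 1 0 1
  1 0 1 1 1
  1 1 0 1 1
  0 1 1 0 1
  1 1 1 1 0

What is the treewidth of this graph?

3

A width-3 tree decomposition is:
Bags: B1 = {2, 3, 4, 5}  B2 = {1, 2, 3, 5}
Tree: B1–B2
Each bag holds 4 vertices, so the decomposition has width 3, which upper-bounds the treewidth. On the other hand G contains the 4-clique {1, 2, 3, 5}. A clique must lie in a single bag of any decomposition, so no decomposition can have width below 3. The upper and lower bounds meet at 3, so that is the treewidth.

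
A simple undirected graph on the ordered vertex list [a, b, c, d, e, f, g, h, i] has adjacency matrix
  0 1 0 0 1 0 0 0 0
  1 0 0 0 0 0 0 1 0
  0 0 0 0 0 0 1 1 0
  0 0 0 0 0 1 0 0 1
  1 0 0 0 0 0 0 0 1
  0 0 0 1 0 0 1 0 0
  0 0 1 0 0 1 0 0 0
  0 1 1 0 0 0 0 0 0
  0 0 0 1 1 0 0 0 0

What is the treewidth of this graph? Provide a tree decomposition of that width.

Each bag holds 3 vertices, so the decomposition has width 2, which upper-bounds the treewidth. For the lower bound, G contains the cycle e–i–d–f–g–c–h–b–a–e, so G is not a forest; only forests have treewidth ≤ 1, hence tw(G) ≥ 2. Hence tw(G) = 2 exactly.

Treewidth 2.
One such decomposition:
Bags: B1 = {d, e, i}  B2 = {d, e, f}  B3 = {e, f, g}  B4 = {c, e, g}  B5 = {c, e, h}  B6 = {b, e, h}  B7 = {a, b, e}
Tree: B1–B2, B2–B3, B3–B4, B4–B5, B5–B6, B6–B7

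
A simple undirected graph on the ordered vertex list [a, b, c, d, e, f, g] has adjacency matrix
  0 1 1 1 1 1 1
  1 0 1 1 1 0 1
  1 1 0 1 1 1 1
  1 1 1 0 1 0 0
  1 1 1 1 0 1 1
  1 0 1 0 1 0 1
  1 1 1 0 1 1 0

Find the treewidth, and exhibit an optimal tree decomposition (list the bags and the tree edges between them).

Treewidth 4.
One optimal decomposition is:
Bags: B1 = {a, b, c, e, g}  B2 = {a, b, c, d, e}  B3 = {a, c, e, f, g}
Tree: B1–B2, B1–B3

The largest bag has 5 vertices, giving width 4; this decomposition certifies tw(G) ≤ 4. On the other hand G contains the 5-clique {a, c, e, f, g}. A clique must lie in a single bag of any decomposition, so no decomposition can have width below 4. The upper and lower bounds meet at 4, so that is the treewidth.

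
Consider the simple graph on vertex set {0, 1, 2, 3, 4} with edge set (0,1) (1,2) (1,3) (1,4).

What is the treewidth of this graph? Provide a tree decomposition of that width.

Every bag has size at most 2, so the width is 2 − 1 = 1 and tw(G) ≤ 1. Since G has at least one edge (e.g. 1–3), it is not an edgeless graph, so tw(G) ≥ 1. Therefore the treewidth is 1.

Treewidth 1.
One such decomposition:
Bags: B1 = {1, 3}  B2 = {1, 2}  B3 = {0, 1}  B4 = {1, 4}
Tree: B1–B2, B1–B3, B1–B4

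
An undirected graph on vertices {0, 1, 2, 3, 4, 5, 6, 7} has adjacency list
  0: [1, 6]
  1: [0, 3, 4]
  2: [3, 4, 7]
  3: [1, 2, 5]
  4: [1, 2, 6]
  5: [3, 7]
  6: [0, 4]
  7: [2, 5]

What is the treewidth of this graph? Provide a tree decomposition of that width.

Treewidth 2.
One optimal decomposition is:
Bags: B1 = {0, 4, 6}  B2 = {0, 1, 4}  B3 = {1, 2, 4}  B4 = {1, 2, 3}  B5 = {2, 3, 7}  B6 = {3, 5, 7}
Tree: B1–B2, B2–B3, B3–B4, B4–B5, B5–B6

Each bag holds 3 vertices, so the decomposition has width 2, which upper-bounds the treewidth. For the lower bound, G contains the cycle 6–0–1–4–6, so G is not a forest; only forests have treewidth ≤ 1, hence tw(G) ≥ 2. Therefore the treewidth is 2.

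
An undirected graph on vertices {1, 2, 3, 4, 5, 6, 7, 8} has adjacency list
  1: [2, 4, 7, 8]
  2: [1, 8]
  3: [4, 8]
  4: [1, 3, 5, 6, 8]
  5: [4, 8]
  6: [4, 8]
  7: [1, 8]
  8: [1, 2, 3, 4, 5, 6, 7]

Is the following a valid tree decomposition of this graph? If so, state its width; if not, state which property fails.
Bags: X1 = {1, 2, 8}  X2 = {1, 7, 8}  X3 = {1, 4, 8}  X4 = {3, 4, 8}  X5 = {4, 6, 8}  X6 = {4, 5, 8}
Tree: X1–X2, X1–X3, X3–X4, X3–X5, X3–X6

Yes; width 2.

Checking the three conditions: (i) the bags cover all of {1, 2, 3, 4, 5, 6, 7, 8}; (ii) for each edge, some bag contains both endpoints; (iii) the bags containing any fixed vertex form a subtree. All hold, so the decomposition is valid with width 3 − 1 = 2.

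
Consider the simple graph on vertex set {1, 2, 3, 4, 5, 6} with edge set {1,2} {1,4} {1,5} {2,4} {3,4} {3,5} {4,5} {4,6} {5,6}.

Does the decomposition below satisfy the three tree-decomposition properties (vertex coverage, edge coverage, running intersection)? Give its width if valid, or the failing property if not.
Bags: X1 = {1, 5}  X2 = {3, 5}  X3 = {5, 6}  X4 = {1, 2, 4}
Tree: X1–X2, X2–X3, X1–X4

A tree decomposition must satisfy three properties: every vertex lies in some bag; for every edge, both endpoints lie together in some bag; and for every vertex, the bags containing it form a connected subtree. Here edge (4,5) lies in no bag, so the decomposition is invalid.

No — edge (4,5) lies in no bag.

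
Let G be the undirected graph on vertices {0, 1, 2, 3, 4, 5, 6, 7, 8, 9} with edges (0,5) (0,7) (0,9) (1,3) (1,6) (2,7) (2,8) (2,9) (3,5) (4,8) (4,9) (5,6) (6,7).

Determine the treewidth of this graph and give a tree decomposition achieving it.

Treewidth 2.
Bags: B1 = {4, 8, 9}  B2 = {2, 8, 9}  B3 = {0, 2, 9}  B4 = {0, 2, 7}  B5 = {0, 5, 7}  B6 = {5, 6, 7}  B7 = {3, 5, 6}  B8 = {1, 3, 6}
Tree: B1–B2, B2–B3, B3–B4, B4–B5, B5–B6, B6–B7, B7–B8

Every bag has size at most 3, so the width is 3 − 1 = 2 and tw(G) ≤ 2. The edges 4–8–2–9–4 form a cycle, so G is not a tree and its treewidth is at least 2. Hence tw(G) = 2 exactly.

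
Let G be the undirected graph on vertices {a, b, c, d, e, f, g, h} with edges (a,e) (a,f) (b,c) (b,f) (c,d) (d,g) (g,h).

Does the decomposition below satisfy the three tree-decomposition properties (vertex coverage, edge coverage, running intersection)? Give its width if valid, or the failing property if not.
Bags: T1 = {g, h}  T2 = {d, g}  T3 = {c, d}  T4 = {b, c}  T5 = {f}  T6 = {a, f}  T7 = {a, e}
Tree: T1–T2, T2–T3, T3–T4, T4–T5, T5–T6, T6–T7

No — edge (b,f) lies in no bag.

A tree decomposition must satisfy three properties: every vertex lies in some bag; for every edge, both endpoints lie together in some bag; and for every vertex, the bags containing it form a connected subtree. Here edge (b,f) lies in no bag, so the decomposition is invalid.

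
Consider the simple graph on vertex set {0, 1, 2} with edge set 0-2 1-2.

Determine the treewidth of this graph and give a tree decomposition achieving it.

Treewidth 1.
Bags: B1 = {0, 2}  B2 = {1, 2}
Tree: B1–B2

Every bag has size at most 2, so the width is 2 − 1 = 1 and tw(G) ≤ 1. Since G has at least one edge (e.g. 0–2), it is not an edgeless graph, so tw(G) ≥ 1. Combining the bounds, tw(G) = 1.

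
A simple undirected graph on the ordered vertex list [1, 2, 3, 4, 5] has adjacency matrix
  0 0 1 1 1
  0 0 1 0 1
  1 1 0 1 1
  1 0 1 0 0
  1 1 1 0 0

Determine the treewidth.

A width-2 tree decomposition is:
Bags: B1 = {2, 3, 5}  B2 = {1, 3, 5}  B3 = {1, 3, 4}
Tree: B1–B2, B2–B3
The largest bag has 3 vertices, giving width 2; this decomposition certifies tw(G) ≤ 2. On the other hand G contains the 3-clique {1, 3, 4}. A clique must lie in a single bag of any decomposition, so no decomposition can have width below 2. Combining the bounds, tw(G) = 2.

2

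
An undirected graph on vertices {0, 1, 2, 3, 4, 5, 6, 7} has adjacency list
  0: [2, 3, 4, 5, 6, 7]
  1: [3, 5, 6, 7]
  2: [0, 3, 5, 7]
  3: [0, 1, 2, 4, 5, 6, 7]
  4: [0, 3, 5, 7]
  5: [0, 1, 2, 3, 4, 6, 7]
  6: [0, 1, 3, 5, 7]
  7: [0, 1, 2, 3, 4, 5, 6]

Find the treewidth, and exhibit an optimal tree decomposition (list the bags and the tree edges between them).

Treewidth 4.
Bags: B1 = {0, 3, 4, 5, 7}  B2 = {0, 3, 5, 6, 7}  B3 = {0, 2, 3, 5, 7}  B4 = {1, 3, 5, 6, 7}
Tree: B1–B2, B1–B3, B2–B4

Every bag has size at most 5, so the width is 5 − 1 = 4 and tw(G) ≤ 4. Conversely, {0, 2, 3, 5, 7} is a clique of size 5, and the vertices of any clique must share a bag in every tree decomposition; so some bag has ≥ 5 vertices and tw(G) ≥ 4. Combining the bounds, tw(G) = 4.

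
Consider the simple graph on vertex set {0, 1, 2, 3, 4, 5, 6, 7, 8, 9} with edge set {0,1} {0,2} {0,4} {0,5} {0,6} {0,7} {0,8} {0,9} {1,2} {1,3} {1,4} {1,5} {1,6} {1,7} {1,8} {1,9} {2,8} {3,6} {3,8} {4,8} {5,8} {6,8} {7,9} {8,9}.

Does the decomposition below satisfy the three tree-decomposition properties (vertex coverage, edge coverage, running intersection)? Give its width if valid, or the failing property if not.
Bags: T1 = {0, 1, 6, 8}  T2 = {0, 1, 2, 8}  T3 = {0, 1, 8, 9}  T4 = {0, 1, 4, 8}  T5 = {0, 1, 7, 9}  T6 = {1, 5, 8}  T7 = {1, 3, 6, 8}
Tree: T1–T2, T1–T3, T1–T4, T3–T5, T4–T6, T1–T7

A tree decomposition must satisfy three properties: every vertex lies in some bag; for every edge, both endpoints lie together in some bag; and for every vertex, the bags containing it form a connected subtree. Here edge (0,5) lies in no bag, so the decomposition is invalid.

No — edge (0,5) lies in no bag.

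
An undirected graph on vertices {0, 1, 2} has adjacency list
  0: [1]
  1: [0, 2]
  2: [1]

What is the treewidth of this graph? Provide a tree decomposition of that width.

The largest bag has 2 vertices, giving width 1; this decomposition certifies tw(G) ≤ 1. G has an edge, so its treewidth is at least 1. The upper and lower bounds meet at 1, so that is the treewidth.

Treewidth 1.
One optimal decomposition is:
Bags: B1 = {0, 1}  B2 = {1, 2}
Tree: B1–B2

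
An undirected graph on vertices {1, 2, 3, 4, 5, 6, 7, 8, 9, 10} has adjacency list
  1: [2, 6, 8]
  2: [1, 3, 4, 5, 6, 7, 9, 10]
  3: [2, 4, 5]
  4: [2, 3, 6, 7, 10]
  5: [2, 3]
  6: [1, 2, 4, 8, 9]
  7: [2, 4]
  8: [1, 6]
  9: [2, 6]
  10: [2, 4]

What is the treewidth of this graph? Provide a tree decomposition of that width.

The largest bag has 3 vertices, giving width 2; this decomposition certifies tw(G) ≤ 2. On the other hand G contains the 3-clique {1, 6, 8}. A clique must lie in a single bag of any decomposition, so no decomposition can have width below 2. Combining the bounds, tw(G) = 2.

Treewidth 2.
One such decomposition:
Bags: B1 = {2, 4, 6}  B2 = {1, 2, 6}  B3 = {2, 6, 9}  B4 = {2, 4, 7}  B5 = {2, 3, 4}  B6 = {2, 4, 10}  B7 = {1, 6, 8}  B8 = {2, 3, 5}
Tree: B1–B2, B1–B3, B1–B4, B4–B5, B5–B6, B2–B7, B5–B8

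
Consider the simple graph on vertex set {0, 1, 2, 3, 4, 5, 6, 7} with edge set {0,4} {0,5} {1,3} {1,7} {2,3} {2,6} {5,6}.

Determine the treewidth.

A width-1 tree decomposition is:
Bags: B1 = {1, 7}  B2 = {1, 3}  B3 = {2, 3}  B4 = {2, 6}  B5 = {5, 6}  B6 = {0, 5}  B7 = {0, 4}
Tree: B1–B2, B2–B3, B3–B4, B4–B5, B5–B6, B6–B7
Each bag holds 2 vertices, so the decomposition has width 1, which upper-bounds the treewidth. G has an edge, so its treewidth is at least 1. The upper and lower bounds meet at 1, so that is the treewidth.

1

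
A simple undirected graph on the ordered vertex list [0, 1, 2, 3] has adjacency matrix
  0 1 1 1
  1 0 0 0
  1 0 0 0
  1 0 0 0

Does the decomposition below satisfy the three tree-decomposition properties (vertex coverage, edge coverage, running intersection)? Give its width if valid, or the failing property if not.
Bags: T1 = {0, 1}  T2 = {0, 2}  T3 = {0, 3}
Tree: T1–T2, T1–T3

Checking the three conditions: (i) the bags cover all of {0, 1, 2, 3}; (ii) for each edge, some bag contains both endpoints; (iii) the bags containing any fixed vertex form a subtree. All hold, so the decomposition is valid with width 2 − 1 = 1.

Yes; width 1.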